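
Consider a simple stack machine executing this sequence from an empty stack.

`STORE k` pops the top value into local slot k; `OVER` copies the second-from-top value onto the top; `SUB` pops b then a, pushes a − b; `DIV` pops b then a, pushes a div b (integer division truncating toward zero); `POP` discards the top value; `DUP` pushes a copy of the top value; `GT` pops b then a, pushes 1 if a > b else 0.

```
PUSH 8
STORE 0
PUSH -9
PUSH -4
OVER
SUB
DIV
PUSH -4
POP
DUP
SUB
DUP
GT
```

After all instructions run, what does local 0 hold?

PUSH 8  → [8]
STORE 0 → []
PUSH -9 → [-9]
PUSH -4 → [-9, -4]
OVER    → [-9, -4, -9]
SUB     → [-9, 5]
DIV     → [-1]
PUSH -4 → [-1, -4]
POP     → [-1]
DUP     → [-1, -1]
SUB     → [0]
DUP     → [0, 0]
GT      → [0]

8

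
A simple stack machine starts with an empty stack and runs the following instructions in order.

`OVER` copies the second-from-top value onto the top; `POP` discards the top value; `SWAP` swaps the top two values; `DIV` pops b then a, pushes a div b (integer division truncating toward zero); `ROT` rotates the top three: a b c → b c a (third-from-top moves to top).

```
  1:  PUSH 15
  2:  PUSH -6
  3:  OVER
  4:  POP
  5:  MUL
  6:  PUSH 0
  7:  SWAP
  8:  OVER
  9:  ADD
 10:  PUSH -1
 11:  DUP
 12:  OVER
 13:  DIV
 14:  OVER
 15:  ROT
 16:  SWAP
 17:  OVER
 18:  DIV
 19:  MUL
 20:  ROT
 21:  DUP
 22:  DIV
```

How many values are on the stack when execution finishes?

4

PUSH 15 : [15]
PUSH -6 : [15, -6]
OVER    : [15, -6, 15]
POP     : [15, -6]
MUL     : [-90]
PUSH 0  : [-90, 0]
SWAP    : [0, -90]
OVER    : [0, -90, 0]
ADD     : [0, -90]
PUSH -1 : [0, -90, -1]
DUP     : [0, -90, -1, -1]
OVER    : [0, -90, -1, -1, -1]
DIV     : [0, -90, -1, 1]
OVER    : [0, -90, -1, 1, -1]
ROT     : [0, -90, 1, -1, -1]
SWAP    : [0, -90, 1, -1, -1]
OVER    : [0, -90, 1, -1, -1, -1]
DIV     : [0, -90, 1, -1, 1]
MUL     : [0, -90, 1, -1]
ROT     : [0, 1, -1, -90]
DUP     : [0, 1, -1, -90, -90]
DIV     : [0, 1, -1, 1]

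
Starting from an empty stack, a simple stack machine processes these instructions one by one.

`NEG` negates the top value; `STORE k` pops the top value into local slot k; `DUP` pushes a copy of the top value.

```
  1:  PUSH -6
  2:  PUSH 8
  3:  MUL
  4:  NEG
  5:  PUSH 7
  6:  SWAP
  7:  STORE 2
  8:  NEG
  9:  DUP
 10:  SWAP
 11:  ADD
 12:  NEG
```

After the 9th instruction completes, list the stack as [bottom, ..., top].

[-7, -7]

PUSH -6 -> -6
PUSH 8  -> -6 8
MUL     -> -48
NEG     -> 48
PUSH 7  -> 48 7
SWAP    -> 7 48
STORE 2 -> 7
NEG     -> -7
DUP     -> -7 -7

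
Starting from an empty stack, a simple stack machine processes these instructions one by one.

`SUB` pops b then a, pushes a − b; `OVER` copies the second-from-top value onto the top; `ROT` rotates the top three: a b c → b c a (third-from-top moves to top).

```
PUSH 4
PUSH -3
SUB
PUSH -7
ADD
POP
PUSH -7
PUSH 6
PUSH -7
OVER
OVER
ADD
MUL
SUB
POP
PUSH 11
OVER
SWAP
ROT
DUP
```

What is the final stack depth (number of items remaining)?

4

PUSH 4  → 4
PUSH -3 → 4 -3
SUB     → 7
PUSH -7 → 7 -7
ADD     → 0
POP     → (empty)
PUSH -7 → -7
PUSH 6  → -7 6
PUSH -7 → -7 6 -7
OVER    → -7 6 -7 6
OVER    → -7 6 -7 6 -7
ADD     → -7 6 -7 -1
MUL     → -7 6 7
SUB     → -7 -1
POP     → -7
PUSH 11 → -7 11
OVER    → -7 11 -7
SWAP    → -7 -7 11
ROT     → -7 11 -7
DUP     → -7 11 -7 -7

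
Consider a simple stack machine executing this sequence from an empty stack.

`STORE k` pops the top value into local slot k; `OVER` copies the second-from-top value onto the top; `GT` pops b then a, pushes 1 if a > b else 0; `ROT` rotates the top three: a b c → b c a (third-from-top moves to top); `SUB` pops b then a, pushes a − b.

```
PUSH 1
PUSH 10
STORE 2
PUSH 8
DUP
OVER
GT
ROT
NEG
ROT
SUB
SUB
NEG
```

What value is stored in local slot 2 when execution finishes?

10

PUSH 1  → [1]
PUSH 10 → [1, 10]
STORE 2 → [1]
PUSH 8  → [1, 8]
DUP     → [1, 8, 8]
OVER    → [1, 8, 8, 8]
GT      → [1, 8, 0]
ROT     → [8, 0, 1]
NEG     → [8, 0, -1]
ROT     → [0, -1, 8]
SUB     → [0, -9]
SUB     → [9]
NEG     → [-9]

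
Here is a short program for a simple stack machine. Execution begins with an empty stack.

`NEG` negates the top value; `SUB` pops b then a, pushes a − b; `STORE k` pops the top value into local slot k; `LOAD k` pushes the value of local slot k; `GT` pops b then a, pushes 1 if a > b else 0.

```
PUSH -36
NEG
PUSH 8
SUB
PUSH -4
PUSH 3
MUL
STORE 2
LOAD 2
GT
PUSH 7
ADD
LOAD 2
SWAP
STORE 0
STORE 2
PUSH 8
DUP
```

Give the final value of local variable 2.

-12

PUSH -36  [-36]
NEG       [36]
PUSH 8    [36, 8]
SUB       [28]
PUSH -4   [28, -4]
PUSH 3    [28, -4, 3]
MUL       [28, -12]
STORE 2   [28]
LOAD 2    [28, -12]
GT        [1]
PUSH 7    [1, 7]
ADD       [8]
LOAD 2    [8, -12]
SWAP      [-12, 8]
STORE 0   [-12]
STORE 2   []
PUSH 8    [8]
DUP       [8, 8]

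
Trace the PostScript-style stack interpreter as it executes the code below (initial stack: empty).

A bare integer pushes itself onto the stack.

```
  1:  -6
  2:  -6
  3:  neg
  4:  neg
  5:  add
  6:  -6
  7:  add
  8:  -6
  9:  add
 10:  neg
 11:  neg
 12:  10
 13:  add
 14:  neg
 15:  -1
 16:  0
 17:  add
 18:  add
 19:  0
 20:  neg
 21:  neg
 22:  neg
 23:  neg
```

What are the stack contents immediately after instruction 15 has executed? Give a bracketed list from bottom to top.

-6   [-6]
-6   [-6, -6]
neg  [-6, 6]
neg  [-6, -6]
add  [-12]
-6   [-12, -6]
add  [-18]
-6   [-18, -6]
add  [-24]
neg  [24]
neg  [-24]
10   [-24, 10]
add  [-14]
neg  [14]
-1   [14, -1]

[14, -1]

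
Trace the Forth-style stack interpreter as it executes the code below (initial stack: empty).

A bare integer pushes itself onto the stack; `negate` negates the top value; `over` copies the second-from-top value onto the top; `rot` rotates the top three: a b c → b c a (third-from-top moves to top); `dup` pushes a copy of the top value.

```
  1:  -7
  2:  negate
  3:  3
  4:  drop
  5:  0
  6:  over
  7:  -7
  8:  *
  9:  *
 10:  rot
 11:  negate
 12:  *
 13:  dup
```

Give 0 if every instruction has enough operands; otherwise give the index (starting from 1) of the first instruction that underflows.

-7      -7
negate  7
3       7 3
drop    7
0       7 0
over    7 0 7
-7      7 0 7 -7
*       7 0 -49
*       7 0
rot  — needs 3 operands, stack has 2 → underflow

10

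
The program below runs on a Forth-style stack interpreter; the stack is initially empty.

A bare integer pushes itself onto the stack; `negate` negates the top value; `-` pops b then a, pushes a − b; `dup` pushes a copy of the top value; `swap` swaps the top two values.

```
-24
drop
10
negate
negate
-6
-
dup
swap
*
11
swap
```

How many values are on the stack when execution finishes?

2

-24    -> -24
drop   -> (empty)
10     -> 10
negate -> -10
negate -> 10
-6     -> 10 -6
-      -> 16
dup    -> 16 16
swap   -> 16 16
*      -> 256
11     -> 256 11
swap   -> 11 256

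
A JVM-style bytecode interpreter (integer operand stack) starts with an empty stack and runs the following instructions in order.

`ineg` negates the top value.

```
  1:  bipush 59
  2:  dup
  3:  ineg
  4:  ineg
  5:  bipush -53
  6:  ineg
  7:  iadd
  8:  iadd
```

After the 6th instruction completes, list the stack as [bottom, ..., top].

[59, 59, 53]

bipush 59  → [59]
dup        → [59, 59]
ineg       → [59, -59]
ineg       → [59, 59]
bipush -53 → [59, 59, -53]
ineg       → [59, 59, 53]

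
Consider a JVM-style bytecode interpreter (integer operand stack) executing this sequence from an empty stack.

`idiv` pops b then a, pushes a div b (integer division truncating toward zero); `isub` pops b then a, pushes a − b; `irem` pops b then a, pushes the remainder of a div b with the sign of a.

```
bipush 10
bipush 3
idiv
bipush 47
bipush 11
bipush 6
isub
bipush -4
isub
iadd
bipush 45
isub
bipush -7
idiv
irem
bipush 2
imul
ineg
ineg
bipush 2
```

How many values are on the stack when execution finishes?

bipush 10  [10]
bipush 3   [10, 3]
idiv       [3]
bipush 47  [3, 47]
bipush 11  [3, 47, 11]
bipush 6   [3, 47, 11, 6]
isub       [3, 47, 5]
bipush -4  [3, 47, 5, -4]
isub       [3, 47, 9]
iadd       [3, 56]
bipush 45  [3, 56, 45]
isub       [3, 11]
bipush -7  [3, 11, -7]
idiv       [3, -1]
irem       [0]
bipush 2   [0, 2]
imul       [0]
ineg       [0]
ineg       [0]
bipush 2   [0, 2]

2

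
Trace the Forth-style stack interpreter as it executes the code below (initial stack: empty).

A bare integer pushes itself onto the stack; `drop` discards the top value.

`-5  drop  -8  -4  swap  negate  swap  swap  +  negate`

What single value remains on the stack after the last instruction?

-4

-5     : [-5]
drop   : []
-8     : [-8]
-4     : [-8, -4]
swap   : [-4, -8]
negate : [-4, 8]
swap   : [8, -4]
swap   : [-4, 8]
+      : [4]
negate : [-4]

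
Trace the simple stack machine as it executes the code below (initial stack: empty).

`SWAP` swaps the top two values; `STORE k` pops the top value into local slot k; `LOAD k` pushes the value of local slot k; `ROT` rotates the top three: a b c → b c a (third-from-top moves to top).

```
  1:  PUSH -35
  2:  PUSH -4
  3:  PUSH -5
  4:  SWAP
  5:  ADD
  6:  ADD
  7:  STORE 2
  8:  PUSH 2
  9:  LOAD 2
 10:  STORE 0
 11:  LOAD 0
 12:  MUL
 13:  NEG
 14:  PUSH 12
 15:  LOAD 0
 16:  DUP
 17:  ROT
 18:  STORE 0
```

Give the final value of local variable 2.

-44

PUSH -35  [-35]
PUSH -4   [-35, -4]
PUSH -5   [-35, -4, -5]
SWAP      [-35, -5, -4]
ADD       [-35, -9]
ADD       [-44]
STORE 2   []
PUSH 2    [2]
LOAD 2    [2, -44]
STORE 0   [2]
LOAD 0    [2, -44]
MUL       [-88]
NEG       [88]
PUSH 12   [88, 12]
LOAD 0    [88, 12, -44]
DUP       [88, 12, -44, -44]
ROT       [88, -44, -44, 12]
STORE 0   [88, -44, -44]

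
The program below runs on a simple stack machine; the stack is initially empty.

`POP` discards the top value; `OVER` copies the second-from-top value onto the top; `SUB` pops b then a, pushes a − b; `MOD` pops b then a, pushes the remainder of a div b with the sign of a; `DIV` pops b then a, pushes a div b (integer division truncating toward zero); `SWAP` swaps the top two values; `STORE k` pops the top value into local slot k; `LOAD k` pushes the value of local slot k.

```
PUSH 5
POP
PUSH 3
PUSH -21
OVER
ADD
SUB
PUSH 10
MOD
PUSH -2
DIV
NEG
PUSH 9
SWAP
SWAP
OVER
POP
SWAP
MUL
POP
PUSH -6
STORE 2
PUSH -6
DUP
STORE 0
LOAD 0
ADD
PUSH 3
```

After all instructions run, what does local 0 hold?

-6

PUSH 5   : [5]
POP      : []
PUSH 3   : [3]
PUSH -21 : [3, -21]
OVER     : [3, -21, 3]
ADD      : [3, -18]
SUB      : [21]
PUSH 10  : [21, 10]
MOD      : [1]
PUSH -2  : [1, -2]
DIV      : [0]
NEG      : [0]
PUSH 9   : [0, 9]
SWAP     : [9, 0]
SWAP     : [0, 9]
OVER     : [0, 9, 0]
POP      : [0, 9]
SWAP     : [9, 0]
MUL      : [0]
POP      : []
PUSH -6  : [-6]
STORE 2  : []
PUSH -6  : [-6]
DUP      : [-6, -6]
STORE 0  : [-6]
LOAD 0   : [-6, -6]
ADD      : [-12]
PUSH 3   : [-12, 3]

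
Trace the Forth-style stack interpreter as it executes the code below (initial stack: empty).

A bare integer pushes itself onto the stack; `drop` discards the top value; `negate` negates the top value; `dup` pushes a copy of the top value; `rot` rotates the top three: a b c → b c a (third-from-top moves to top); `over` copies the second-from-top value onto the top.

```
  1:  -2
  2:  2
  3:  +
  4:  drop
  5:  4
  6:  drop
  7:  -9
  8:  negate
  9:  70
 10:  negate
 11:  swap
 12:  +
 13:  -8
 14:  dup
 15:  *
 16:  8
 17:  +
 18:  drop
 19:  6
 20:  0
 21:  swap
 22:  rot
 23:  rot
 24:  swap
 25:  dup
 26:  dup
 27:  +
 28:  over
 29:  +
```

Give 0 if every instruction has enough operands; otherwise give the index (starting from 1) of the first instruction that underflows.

0

-2     : -2
2      : -2 2
+      : 0
drop   : (empty)
4      : 4
drop   : (empty)
-9     : -9
negate : 9
70     : 9 70
negate : 9 -70
swap   : -70 9
+      : -61
-8     : -61 -8
dup    : -61 -8 -8
*      : -61 64
8      : -61 64 8
+      : -61 72
drop   : -61
6      : -61 6
0      : -61 6 0
swap   : -61 0 6
rot    : 0 6 -61
rot    : 6 -61 0
swap   : 6 0 -61
dup    : 6 0 -61 -61
dup    : 6 0 -61 -61 -61
+      : 6 0 -61 -122
over   : 6 0 -61 -122 -61
+      : 6 0 -61 -183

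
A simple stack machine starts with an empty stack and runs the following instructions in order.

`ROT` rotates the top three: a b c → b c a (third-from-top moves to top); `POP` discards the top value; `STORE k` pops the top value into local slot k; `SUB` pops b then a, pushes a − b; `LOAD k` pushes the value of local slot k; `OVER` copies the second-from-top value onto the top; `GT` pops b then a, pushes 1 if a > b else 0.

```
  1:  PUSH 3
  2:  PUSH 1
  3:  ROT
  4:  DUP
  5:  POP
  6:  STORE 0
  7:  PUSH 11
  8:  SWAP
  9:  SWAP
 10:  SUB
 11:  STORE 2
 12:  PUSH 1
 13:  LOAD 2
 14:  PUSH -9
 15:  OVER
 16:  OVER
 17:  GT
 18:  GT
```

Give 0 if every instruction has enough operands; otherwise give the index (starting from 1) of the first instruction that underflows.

PUSH 3 -> [3]
PUSH 1 -> [3, 1]
ROT  — needs 3 operands, stack has 2 → underflow

3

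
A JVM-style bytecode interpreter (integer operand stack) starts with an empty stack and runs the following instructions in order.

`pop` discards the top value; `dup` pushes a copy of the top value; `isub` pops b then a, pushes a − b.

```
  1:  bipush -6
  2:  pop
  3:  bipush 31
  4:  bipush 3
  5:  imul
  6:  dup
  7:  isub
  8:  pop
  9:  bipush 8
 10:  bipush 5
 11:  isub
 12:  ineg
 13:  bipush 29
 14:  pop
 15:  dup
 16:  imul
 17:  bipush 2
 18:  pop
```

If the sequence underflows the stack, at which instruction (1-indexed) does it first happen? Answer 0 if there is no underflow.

0

bipush -6 → [-6]
pop       → []
bipush 31 → [31]
bipush 3  → [31, 3]
imul      → [93]
dup       → [93, 93]
isub      → [0]
pop       → []
bipush 8  → [8]
bipush 5  → [8, 5]
isub      → [3]
ineg      → [-3]
bipush 29 → [-3, 29]
pop       → [-3]
dup       → [-3, -3]
imul      → [9]
bipush 2  → [9, 2]
pop       → [9]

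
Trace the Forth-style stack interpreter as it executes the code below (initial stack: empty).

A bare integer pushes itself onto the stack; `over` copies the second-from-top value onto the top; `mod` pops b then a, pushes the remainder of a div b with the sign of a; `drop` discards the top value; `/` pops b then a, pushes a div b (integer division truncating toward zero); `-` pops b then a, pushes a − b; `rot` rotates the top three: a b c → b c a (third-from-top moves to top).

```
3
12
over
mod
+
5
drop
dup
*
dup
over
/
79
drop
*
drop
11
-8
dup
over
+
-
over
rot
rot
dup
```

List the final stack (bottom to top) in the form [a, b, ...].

[11, 11, 8, 8]

3    : 3
12   : 3 12
over : 3 12 3
mod  : 3 0
+    : 3
5    : 3 5
drop : 3
dup  : 3 3
*    : 9
dup  : 9 9
over : 9 9 9
/    : 9 1
79   : 9 1 79
drop : 9 1
*    : 9
drop : (empty)
11   : 11
-8   : 11 -8
dup  : 11 -8 -8
over : 11 -8 -8 -8
+    : 11 -8 -16
-    : 11 8
over : 11 8 11
rot  : 8 11 11
rot  : 11 11 8
dup  : 11 11 8 8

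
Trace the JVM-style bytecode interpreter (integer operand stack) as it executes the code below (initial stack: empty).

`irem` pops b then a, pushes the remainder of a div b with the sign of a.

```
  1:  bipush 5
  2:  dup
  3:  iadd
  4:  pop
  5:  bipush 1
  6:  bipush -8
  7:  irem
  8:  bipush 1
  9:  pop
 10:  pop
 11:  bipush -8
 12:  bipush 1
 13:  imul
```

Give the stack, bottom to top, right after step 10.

bipush 5   5
dup        5 5
iadd       10
pop        (empty)
bipush 1   1
bipush -8  1 -8
irem       1
bipush 1   1 1
pop        1
pop        (empty)

[]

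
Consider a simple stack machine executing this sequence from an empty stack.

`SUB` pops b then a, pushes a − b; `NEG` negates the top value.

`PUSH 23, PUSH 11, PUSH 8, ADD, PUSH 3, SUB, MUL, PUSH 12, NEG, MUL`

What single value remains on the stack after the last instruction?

-4416

PUSH 23 : 23
PUSH 11 : 23 11
PUSH 8  : 23 11 8
ADD     : 23 19
PUSH 3  : 23 19 3
SUB     : 23 16
MUL     : 368
PUSH 12 : 368 12
NEG     : 368 -12
MUL     : -4416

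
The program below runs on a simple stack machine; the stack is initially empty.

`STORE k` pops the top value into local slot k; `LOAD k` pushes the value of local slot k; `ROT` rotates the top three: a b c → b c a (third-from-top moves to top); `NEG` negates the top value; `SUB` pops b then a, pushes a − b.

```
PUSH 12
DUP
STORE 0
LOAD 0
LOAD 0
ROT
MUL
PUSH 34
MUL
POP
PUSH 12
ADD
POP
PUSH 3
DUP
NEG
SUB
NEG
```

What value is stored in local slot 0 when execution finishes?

PUSH 12 -> 12
DUP     -> 12 12
STORE 0 -> 12
LOAD 0  -> 12 12
LOAD 0  -> 12 12 12
ROT     -> 12 12 12
MUL     -> 12 144
PUSH 34 -> 12 144 34
MUL     -> 12 4896
POP     -> 12
PUSH 12 -> 12 12
ADD     -> 24
POP     -> (empty)
PUSH 3  -> 3
DUP     -> 3 3
NEG     -> 3 -3
SUB     -> 6
NEG     -> -6

12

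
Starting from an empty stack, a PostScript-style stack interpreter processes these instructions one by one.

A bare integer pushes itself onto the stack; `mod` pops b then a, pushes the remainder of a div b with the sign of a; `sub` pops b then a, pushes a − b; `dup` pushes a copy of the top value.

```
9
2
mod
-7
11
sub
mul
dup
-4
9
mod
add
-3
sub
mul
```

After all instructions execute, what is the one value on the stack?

342

9   -> 9
2   -> 9 2
mod -> 1
-7  -> 1 -7
11  -> 1 -7 11
sub -> 1 -18
mul -> -18
dup -> -18 -18
-4  -> -18 -18 -4
9   -> -18 -18 -4 9
mod -> -18 -18 -4
add -> -18 -22
-3  -> -18 -22 -3
sub -> -18 -19
mul -> 342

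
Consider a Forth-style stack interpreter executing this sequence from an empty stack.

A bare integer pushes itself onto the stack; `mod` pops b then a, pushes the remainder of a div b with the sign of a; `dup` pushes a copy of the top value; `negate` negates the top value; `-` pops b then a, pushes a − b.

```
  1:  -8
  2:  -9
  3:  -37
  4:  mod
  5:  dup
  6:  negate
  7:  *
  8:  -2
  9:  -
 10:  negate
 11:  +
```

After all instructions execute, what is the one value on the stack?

71

-8      -8
-9      -8 -9
-37     -8 -9 -37
mod     -8 -9
dup     -8 -9 -9
negate  -8 -9 9
*       -8 -81
-2      -8 -81 -2
-       -8 -79
negate  -8 79
+       71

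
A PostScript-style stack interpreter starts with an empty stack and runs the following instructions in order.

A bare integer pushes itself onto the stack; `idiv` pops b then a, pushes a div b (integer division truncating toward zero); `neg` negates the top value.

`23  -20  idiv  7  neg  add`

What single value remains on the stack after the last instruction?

-8

23   -> [23]
-20  -> [23, -20]
idiv -> [-1]
7    -> [-1, 7]
neg  -> [-1, -7]
add  -> [-8]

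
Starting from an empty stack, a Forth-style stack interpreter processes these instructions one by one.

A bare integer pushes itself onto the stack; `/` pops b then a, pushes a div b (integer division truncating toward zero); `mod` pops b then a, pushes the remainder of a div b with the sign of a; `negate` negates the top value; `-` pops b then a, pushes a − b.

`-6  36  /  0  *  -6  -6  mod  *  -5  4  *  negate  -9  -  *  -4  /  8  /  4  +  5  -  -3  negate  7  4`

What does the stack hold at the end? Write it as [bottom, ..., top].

-6     -> [-6]
36     -> [-6, 36]
/      -> [0]
0      -> [0, 0]
*      -> [0]
-6     -> [0, -6]
-6     -> [0, -6, -6]
mod    -> [0, 0]
*      -> [0]
-5     -> [0, -5]
4      -> [0, -5, 4]
*      -> [0, -20]
negate -> [0, 20]
-9     -> [0, 20, -9]
-      -> [0, 29]
*      -> [0]
-4     -> [0, -4]
/      -> [0]
8      -> [0, 8]
/      -> [0]
4      -> [0, 4]
+      -> [4]
5      -> [4, 5]
-      -> [-1]
-3     -> [-1, -3]
negate -> [-1, 3]
7      -> [-1, 3, 7]
4      -> [-1, 3, 7, 4]

[-1, 3, 7, 4]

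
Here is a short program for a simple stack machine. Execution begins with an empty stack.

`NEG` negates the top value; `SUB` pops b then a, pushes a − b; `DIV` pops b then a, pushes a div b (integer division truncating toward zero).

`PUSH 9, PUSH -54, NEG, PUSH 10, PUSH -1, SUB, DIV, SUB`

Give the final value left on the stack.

PUSH 9   → 9
PUSH -54 → 9 -54
NEG      → 9 54
PUSH 10  → 9 54 10
PUSH -1  → 9 54 10 -1
SUB      → 9 54 11
DIV      → 9 4
SUB      → 5

5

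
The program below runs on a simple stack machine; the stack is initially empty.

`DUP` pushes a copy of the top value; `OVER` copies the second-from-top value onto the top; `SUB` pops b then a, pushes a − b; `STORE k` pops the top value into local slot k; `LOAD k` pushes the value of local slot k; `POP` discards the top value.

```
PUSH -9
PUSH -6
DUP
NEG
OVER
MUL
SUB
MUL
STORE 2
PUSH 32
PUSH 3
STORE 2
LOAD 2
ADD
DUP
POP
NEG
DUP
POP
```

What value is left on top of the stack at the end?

-35

PUSH -9  [-9]
PUSH -6  [-9, -6]
DUP      [-9, -6, -6]
NEG      [-9, -6, 6]
OVER     [-9, -6, 6, -6]
MUL      [-9, -6, -36]
SUB      [-9, 30]
MUL      [-270]
STORE 2  []
PUSH 32  [32]
PUSH 3   [32, 3]
STORE 2  [32]
LOAD 2   [32, 3]
ADD      [35]
DUP      [35, 35]
POP      [35]
NEG      [-35]
DUP      [-35, -35]
POP      [-35]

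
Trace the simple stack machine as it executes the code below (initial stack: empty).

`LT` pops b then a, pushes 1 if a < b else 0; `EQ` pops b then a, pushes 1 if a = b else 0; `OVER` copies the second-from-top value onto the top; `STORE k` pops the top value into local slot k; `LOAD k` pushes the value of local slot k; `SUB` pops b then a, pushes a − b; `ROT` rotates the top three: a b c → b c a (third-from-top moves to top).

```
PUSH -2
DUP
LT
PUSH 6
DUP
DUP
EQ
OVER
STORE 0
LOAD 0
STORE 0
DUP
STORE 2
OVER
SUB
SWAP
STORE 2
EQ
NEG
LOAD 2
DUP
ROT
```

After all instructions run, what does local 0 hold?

6

PUSH -2 -> -2
DUP     -> -2 -2
LT      -> 0
PUSH 6  -> 0 6
DUP     -> 0 6 6
DUP     -> 0 6 6 6
EQ      -> 0 6 1
OVER    -> 0 6 1 6
STORE 0 -> 0 6 1
LOAD 0  -> 0 6 1 6
STORE 0 -> 0 6 1
DUP     -> 0 6 1 1
STORE 2 -> 0 6 1
OVER    -> 0 6 1 6
SUB     -> 0 6 -5
SWAP    -> 0 -5 6
STORE 2 -> 0 -5
EQ      -> 0
NEG     -> 0
LOAD 2  -> 0 6
DUP     -> 0 6 6
ROT     -> 6 6 0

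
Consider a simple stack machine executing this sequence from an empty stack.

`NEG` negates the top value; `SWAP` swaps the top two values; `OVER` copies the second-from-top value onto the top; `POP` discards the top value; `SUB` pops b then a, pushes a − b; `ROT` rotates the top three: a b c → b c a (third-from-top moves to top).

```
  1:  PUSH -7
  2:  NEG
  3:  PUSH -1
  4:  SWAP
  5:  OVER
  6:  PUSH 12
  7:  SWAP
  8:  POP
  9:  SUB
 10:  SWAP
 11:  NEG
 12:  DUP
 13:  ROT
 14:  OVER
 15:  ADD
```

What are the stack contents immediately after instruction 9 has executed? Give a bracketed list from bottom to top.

[-1, -5]

PUSH -7 → [-7]
NEG     → [7]
PUSH -1 → [7, -1]
SWAP    → [-1, 7]
OVER    → [-1, 7, -1]
PUSH 12 → [-1, 7, -1, 12]
SWAP    → [-1, 7, 12, -1]
POP     → [-1, 7, 12]
SUB     → [-1, -5]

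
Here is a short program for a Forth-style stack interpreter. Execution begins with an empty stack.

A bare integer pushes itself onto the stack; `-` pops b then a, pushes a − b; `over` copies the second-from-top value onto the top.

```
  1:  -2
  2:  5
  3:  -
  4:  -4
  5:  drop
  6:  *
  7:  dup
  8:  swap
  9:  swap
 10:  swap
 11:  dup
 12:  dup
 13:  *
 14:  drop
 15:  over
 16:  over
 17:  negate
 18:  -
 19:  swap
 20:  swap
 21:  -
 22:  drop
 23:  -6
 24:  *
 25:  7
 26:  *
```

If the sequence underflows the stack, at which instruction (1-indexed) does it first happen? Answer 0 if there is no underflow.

6

-2   → -2
5    → -2 5
-    → -7
-4   → -7 -4
drop → -7
*  — needs 2 operands, stack has 1 → underflow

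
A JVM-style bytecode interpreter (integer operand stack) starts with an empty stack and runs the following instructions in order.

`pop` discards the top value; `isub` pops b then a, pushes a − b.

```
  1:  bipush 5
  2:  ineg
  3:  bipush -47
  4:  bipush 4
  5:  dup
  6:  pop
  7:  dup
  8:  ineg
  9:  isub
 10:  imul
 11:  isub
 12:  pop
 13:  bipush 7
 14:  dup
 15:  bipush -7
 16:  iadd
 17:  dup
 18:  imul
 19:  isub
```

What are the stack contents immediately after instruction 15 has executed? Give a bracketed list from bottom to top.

[7, 7, -7]

bipush 5    5
ineg        -5
bipush -47  -5 -47
bipush 4    -5 -47 4
dup         -5 -47 4 4
pop         -5 -47 4
dup         -5 -47 4 4
ineg        -5 -47 4 -4
isub        -5 -47 8
imul        -5 -376
isub        371
pop         (empty)
bipush 7    7
dup         7 7
bipush -7   7 7 -7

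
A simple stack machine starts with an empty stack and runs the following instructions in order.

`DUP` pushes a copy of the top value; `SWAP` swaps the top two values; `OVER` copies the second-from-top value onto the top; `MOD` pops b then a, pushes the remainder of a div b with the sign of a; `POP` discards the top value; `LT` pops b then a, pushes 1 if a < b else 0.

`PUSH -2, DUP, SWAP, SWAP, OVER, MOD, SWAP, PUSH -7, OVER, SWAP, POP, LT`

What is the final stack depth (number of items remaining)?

PUSH -2  -2
DUP      -2 -2
SWAP     -2 -2
SWAP     -2 -2
OVER     -2 -2 -2
MOD      -2 0
SWAP     0 -2
PUSH -7  0 -2 -7
OVER     0 -2 -7 -2
SWAP     0 -2 -2 -7
POP      0 -2 -2
LT       0 0

2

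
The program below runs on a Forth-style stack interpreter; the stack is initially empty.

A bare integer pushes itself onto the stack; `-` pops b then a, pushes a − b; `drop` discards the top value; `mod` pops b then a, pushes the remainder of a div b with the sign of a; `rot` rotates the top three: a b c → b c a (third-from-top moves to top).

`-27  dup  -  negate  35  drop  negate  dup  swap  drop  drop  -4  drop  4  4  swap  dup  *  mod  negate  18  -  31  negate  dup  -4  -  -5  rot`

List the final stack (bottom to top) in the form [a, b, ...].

-27    -> [-27]
dup    -> [-27, -27]
-      -> [0]
negate -> [0]
35     -> [0, 35]
drop   -> [0]
negate -> [0]
dup    -> [0, 0]
swap   -> [0, 0]
drop   -> [0]
drop   -> []
-4     -> [-4]
drop   -> []
4      -> [4]
4      -> [4, 4]
swap   -> [4, 4]
dup    -> [4, 4, 4]
*      -> [4, 16]
mod    -> [4]
negate -> [-4]
18     -> [-4, 18]
-      -> [-22]
31     -> [-22, 31]
negate -> [-22, -31]
dup    -> [-22, -31, -31]
-4     -> [-22, -31, -31, -4]
-      -> [-22, -31, -27]
-5     -> [-22, -31, -27, -5]
rot    -> [-22, -27, -5, -31]

[-22, -27, -5, -31]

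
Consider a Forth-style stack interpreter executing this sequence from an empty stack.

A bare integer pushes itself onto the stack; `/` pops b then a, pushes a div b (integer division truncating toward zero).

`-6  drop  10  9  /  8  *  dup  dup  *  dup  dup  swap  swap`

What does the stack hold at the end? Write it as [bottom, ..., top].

[8, 64, 64, 64]

-6   -> -6
drop -> (empty)
10   -> 10
9    -> 10 9
/    -> 1
8    -> 1 8
*    -> 8
dup  -> 8 8
dup  -> 8 8 8
*    -> 8 64
dup  -> 8 64 64
dup  -> 8 64 64 64
swap -> 8 64 64 64
swap -> 8 64 64 64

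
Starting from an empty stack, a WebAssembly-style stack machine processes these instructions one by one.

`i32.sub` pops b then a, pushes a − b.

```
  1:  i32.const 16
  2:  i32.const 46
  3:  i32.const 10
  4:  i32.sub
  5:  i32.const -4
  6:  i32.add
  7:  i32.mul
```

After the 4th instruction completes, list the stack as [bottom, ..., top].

[16, 36]

i32.const 16  16
i32.const 46  16 46
i32.const 10  16 46 10
i32.sub       16 36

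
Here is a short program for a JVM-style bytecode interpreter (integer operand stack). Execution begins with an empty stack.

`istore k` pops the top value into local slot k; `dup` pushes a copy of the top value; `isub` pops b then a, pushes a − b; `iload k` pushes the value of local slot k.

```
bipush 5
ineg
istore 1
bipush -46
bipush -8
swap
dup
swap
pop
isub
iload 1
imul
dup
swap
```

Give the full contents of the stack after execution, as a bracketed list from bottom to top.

bipush 5   : [5]
ineg       : [-5]
istore 1   : []
bipush -46 : [-46]
bipush -8  : [-46, -8]
swap       : [-8, -46]
dup        : [-8, -46, -46]
swap       : [-8, -46, -46]
pop        : [-8, -46]
isub       : [38]
iload 1    : [38, -5]
imul       : [-190]
dup        : [-190, -190]
swap       : [-190, -190]

[-190, -190]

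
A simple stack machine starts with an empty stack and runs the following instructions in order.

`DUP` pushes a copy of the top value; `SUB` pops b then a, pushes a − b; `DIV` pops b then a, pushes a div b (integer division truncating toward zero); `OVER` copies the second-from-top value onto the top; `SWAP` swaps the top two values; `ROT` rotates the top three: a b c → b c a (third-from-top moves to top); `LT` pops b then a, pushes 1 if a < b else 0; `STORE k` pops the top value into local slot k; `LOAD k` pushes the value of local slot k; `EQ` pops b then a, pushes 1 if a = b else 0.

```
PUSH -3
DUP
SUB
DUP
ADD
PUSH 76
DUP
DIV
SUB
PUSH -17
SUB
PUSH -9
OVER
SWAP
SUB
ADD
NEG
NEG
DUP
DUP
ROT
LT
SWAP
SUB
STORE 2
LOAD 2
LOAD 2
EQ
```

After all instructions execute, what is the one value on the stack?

1

PUSH -3   [-3]
DUP       [-3, -3]
SUB       [0]
DUP       [0, 0]
ADD       [0]
PUSH 76   [0, 76]
DUP       [0, 76, 76]
DIV       [0, 1]
SUB       [-1]
PUSH -17  [-1, -17]
SUB       [16]
PUSH -9   [16, -9]
OVER      [16, -9, 16]
SWAP      [16, 16, -9]
SUB       [16, 25]
ADD       [41]
NEG       [-41]
NEG       [41]
DUP       [41, 41]
DUP       [41, 41, 41]
ROT       [41, 41, 41]
LT        [41, 0]
SWAP      [0, 41]
SUB       [-41]
STORE 2   []
LOAD 2    [-41]
LOAD 2    [-41, -41]
EQ        [1]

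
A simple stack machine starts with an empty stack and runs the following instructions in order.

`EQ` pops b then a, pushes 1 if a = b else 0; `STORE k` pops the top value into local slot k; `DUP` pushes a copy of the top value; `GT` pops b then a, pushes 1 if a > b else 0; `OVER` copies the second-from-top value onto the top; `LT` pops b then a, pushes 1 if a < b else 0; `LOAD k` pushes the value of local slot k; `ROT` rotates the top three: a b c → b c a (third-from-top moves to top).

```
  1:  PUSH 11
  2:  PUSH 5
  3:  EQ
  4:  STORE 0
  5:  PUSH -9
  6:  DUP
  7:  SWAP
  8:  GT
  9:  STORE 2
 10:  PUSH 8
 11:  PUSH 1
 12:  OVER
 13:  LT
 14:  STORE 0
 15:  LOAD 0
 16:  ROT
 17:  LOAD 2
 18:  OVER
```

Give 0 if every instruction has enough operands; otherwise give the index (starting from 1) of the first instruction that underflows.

PUSH 11  [11]
PUSH 5   [11, 5]
EQ       [0]
STORE 0  []
PUSH -9  [-9]
DUP      [-9, -9]
SWAP     [-9, -9]
GT       [0]
STORE 2  []
PUSH 8   [8]
PUSH 1   [8, 1]
OVER     [8, 1, 8]
LT       [8, 1]
STORE 0  [8]
LOAD 0   [8, 1]
ROT  — needs 3 operands, stack has 2 → underflow

16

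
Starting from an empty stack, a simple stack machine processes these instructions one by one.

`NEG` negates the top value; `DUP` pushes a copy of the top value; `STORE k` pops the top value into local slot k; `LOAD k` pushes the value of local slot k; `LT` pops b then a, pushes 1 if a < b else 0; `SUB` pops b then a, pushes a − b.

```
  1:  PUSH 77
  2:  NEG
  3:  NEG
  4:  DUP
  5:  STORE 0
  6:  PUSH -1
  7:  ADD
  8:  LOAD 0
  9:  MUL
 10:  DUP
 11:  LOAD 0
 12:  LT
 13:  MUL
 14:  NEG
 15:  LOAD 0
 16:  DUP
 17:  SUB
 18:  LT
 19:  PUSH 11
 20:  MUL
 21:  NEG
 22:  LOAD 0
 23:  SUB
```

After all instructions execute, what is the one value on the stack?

PUSH 77 -> 77
NEG     -> -77
NEG     -> 77
DUP     -> 77 77
STORE 0 -> 77
PUSH -1 -> 77 -1
ADD     -> 76
LOAD 0  -> 76 77
MUL     -> 5852
DUP     -> 5852 5852
LOAD 0  -> 5852 5852 77
LT      -> 5852 0
MUL     -> 0
NEG     -> 0
LOAD 0  -> 0 77
DUP     -> 0 77 77
SUB     -> 0 0
LT      -> 0
PUSH 11 -> 0 11
MUL     -> 0
NEG     -> 0
LOAD 0  -> 0 77
SUB     -> -77

-77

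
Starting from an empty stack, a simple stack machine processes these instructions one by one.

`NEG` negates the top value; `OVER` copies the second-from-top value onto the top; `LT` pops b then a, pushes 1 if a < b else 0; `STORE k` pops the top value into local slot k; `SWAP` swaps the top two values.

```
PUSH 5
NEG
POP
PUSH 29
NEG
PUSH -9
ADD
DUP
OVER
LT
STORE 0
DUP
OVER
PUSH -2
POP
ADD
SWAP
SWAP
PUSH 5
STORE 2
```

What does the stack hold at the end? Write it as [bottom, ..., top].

[-38, -76]

PUSH 5   [5]
NEG      [-5]
POP      []
PUSH 29  [29]
NEG      [-29]
PUSH -9  [-29, -9]
ADD      [-38]
DUP      [-38, -38]
OVER     [-38, -38, -38]
LT       [-38, 0]
STORE 0  [-38]
DUP      [-38, -38]
OVER     [-38, -38, -38]
PUSH -2  [-38, -38, -38, -2]
POP      [-38, -38, -38]
ADD      [-38, -76]
SWAP     [-76, -38]
SWAP     [-38, -76]
PUSH 5   [-38, -76, 5]
STORE 2  [-38, -76]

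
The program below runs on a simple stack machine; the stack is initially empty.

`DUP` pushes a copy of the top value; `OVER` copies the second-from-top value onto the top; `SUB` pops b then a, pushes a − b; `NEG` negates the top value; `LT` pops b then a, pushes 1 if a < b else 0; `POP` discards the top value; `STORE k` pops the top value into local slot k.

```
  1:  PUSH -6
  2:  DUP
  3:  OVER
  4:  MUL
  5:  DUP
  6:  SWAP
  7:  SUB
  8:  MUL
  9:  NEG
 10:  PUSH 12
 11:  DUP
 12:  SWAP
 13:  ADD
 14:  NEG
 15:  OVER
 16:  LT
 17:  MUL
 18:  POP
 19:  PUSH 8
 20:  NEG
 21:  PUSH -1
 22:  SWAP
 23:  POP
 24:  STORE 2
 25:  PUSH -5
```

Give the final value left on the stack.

PUSH -6  [-6]
DUP      [-6, -6]
OVER     [-6, -6, -6]
MUL      [-6, 36]
DUP      [-6, 36, 36]
SWAP     [-6, 36, 36]
SUB      [-6, 0]
MUL      [0]
NEG      [0]
PUSH 12  [0, 12]
DUP      [0, 12, 12]
SWAP     [0, 12, 12]
ADD      [0, 24]
NEG      [0, -24]
OVER     [0, -24, 0]
LT       [0, 1]
MUL      [0]
POP      []
PUSH 8   [8]
NEG      [-8]
PUSH -1  [-8, -1]
SWAP     [-1, -8]
POP      [-1]
STORE 2  []
PUSH -5  [-5]

-5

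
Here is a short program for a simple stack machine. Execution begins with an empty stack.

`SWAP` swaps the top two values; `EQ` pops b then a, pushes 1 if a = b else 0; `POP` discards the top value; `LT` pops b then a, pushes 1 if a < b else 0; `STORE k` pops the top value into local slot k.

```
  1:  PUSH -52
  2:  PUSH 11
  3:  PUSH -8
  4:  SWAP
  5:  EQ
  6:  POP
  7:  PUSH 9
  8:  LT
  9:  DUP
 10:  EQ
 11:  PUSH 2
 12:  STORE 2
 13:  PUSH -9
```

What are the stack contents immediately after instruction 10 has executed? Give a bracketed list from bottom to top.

PUSH -52 -> -52
PUSH 11  -> -52 11
PUSH -8  -> -52 11 -8
SWAP     -> -52 -8 11
EQ       -> -52 0
POP      -> -52
PUSH 9   -> -52 9
LT       -> 1
DUP      -> 1 1
EQ       -> 1

[1]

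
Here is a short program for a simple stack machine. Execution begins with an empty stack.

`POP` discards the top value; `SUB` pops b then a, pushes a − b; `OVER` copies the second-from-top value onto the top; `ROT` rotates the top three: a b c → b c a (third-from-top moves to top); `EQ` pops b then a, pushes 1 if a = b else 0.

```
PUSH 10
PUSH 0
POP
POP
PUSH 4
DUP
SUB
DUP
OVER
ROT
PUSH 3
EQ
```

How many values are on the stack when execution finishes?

3

PUSH 10  10
PUSH 0   10 0
POP      10
POP      (empty)
PUSH 4   4
DUP      4 4
SUB      0
DUP      0 0
OVER     0 0 0
ROT      0 0 0
PUSH 3   0 0 0 3
EQ       0 0 0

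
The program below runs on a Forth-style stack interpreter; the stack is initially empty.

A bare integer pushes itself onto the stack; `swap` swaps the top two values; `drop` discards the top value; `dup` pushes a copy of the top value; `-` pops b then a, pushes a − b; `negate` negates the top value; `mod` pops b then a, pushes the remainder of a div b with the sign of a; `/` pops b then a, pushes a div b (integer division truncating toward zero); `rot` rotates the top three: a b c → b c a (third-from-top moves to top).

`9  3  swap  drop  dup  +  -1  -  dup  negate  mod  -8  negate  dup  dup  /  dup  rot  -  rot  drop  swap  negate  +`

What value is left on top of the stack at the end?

-8

9      -> [9]
3      -> [9, 3]
swap   -> [3, 9]
drop   -> [3]
dup    -> [3, 3]
+      -> [6]
-1     -> [6, -1]
-      -> [7]
dup    -> [7, 7]
negate -> [7, -7]
mod    -> [0]
-8     -> [0, -8]
negate -> [0, 8]
dup    -> [0, 8, 8]
dup    -> [0, 8, 8, 8]
/      -> [0, 8, 1]
dup    -> [0, 8, 1, 1]
rot    -> [0, 1, 1, 8]
-      -> [0, 1, -7]
rot    -> [1, -7, 0]
drop   -> [1, -7]
swap   -> [-7, 1]
negate -> [-7, -1]
+      -> [-8]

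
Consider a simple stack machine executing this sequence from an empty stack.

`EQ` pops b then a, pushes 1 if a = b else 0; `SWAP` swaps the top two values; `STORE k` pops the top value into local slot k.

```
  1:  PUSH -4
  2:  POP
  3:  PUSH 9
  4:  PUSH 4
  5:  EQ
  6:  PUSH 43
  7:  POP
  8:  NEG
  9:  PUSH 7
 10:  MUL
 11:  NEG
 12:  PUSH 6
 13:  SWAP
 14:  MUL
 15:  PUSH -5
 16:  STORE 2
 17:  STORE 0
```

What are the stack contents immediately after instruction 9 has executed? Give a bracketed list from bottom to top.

PUSH -4 -> [-4]
POP     -> []
PUSH 9  -> [9]
PUSH 4  -> [9, 4]
EQ      -> [0]
PUSH 43 -> [0, 43]
POP     -> [0]
NEG     -> [0]
PUSH 7  -> [0, 7]

[0, 7]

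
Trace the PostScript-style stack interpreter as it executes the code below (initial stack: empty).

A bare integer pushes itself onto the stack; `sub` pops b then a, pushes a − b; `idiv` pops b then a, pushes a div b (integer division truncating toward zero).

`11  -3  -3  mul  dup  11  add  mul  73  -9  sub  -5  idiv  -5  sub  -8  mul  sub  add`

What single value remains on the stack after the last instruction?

103

11   : 11
-3   : 11 -3
-3   : 11 -3 -3
mul  : 11 9
dup  : 11 9 9
11   : 11 9 9 11
add  : 11 9 20
mul  : 11 180
73   : 11 180 73
-9   : 11 180 73 -9
sub  : 11 180 82
-5   : 11 180 82 -5
idiv : 11 180 -16
-5   : 11 180 -16 -5
sub  : 11 180 -11
-8   : 11 180 -11 -8
mul  : 11 180 88
sub  : 11 92
add  : 103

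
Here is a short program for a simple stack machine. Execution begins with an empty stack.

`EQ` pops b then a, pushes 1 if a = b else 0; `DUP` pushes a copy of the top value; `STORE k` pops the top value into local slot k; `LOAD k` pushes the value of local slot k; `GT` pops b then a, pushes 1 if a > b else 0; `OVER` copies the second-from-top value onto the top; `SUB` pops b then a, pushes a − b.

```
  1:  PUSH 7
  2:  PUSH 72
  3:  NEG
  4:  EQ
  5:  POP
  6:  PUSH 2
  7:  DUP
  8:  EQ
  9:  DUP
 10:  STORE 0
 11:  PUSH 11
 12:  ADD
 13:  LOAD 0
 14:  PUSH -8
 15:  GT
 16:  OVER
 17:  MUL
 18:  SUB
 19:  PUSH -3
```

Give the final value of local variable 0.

PUSH 7  -> 7
PUSH 72 -> 7 72
NEG     -> 7 -72
EQ      -> 0
POP     -> (empty)
PUSH 2  -> 2
DUP     -> 2 2
EQ      -> 1
DUP     -> 1 1
STORE 0 -> 1
PUSH 11 -> 1 11
ADD     -> 12
LOAD 0  -> 12 1
PUSH -8 -> 12 1 -8
GT      -> 12 1
OVER    -> 12 1 12
MUL     -> 12 12
SUB     -> 0
PUSH -3 -> 0 -3

1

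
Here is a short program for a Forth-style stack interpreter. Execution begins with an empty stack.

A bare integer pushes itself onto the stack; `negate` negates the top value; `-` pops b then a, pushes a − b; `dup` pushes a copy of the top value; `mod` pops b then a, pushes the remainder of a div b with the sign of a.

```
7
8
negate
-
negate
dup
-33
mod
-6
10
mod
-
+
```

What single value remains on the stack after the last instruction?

7      -> [7]
8      -> [7, 8]
negate -> [7, -8]
-      -> [15]
negate -> [-15]
dup    -> [-15, -15]
-33    -> [-15, -15, -33]
mod    -> [-15, -15]
-6     -> [-15, -15, -6]
10     -> [-15, -15, -6, 10]
mod    -> [-15, -15, -6]
-      -> [-15, -9]
+      -> [-24]

-24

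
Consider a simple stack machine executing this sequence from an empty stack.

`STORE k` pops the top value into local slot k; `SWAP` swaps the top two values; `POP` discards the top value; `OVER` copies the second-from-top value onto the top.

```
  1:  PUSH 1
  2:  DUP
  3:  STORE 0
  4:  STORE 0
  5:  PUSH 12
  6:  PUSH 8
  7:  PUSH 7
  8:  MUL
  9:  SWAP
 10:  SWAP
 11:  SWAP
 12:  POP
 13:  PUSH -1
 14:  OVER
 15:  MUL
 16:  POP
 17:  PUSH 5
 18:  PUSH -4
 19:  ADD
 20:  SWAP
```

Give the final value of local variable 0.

PUSH 1  : [1]
DUP     : [1, 1]
STORE 0 : [1]
STORE 0 : []
PUSH 12 : [12]
PUSH 8  : [12, 8]
PUSH 7  : [12, 8, 7]
MUL     : [12, 56]
SWAP    : [56, 12]
SWAP    : [12, 56]
SWAP    : [56, 12]
POP     : [56]
PUSH -1 : [56, -1]
OVER    : [56, -1, 56]
MUL     : [56, -56]
POP     : [56]
PUSH 5  : [56, 5]
PUSH -4 : [56, 5, -4]
ADD     : [56, 1]
SWAP    : [1, 56]

1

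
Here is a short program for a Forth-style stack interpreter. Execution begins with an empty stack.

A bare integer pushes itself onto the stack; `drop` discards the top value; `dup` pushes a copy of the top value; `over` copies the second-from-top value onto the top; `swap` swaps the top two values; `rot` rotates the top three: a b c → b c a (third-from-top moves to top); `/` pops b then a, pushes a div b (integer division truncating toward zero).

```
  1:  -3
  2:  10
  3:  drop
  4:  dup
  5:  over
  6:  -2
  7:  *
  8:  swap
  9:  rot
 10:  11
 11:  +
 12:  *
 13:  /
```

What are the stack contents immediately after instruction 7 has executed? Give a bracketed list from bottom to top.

-3   : [-3]
10   : [-3, 10]
drop : [-3]
dup  : [-3, -3]
over : [-3, -3, -3]
-2   : [-3, -3, -3, -2]
*    : [-3, -3, 6]

[-3, -3, 6]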